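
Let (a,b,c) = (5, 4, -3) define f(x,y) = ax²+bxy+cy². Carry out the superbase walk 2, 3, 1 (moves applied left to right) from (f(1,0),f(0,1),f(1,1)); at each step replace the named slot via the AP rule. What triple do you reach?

start (5,-3,6) = (f(1,0),f(0,1),f(1,1))
replace slot 2: 2·(5+6) − (-3) = 25 → (5,25,6)
replace slot 3: 2·(5+25) − 6 = 54 → (5,25,54)
replace slot 1: 2·(25+54) − 5 = 153 → (153,25,54)

153,25,54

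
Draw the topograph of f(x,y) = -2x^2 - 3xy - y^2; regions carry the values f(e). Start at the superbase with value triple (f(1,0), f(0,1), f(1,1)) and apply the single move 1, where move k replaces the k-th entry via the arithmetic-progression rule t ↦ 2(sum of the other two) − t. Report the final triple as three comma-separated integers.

start (-2,-1,-6) = (f(1,0),f(0,1),f(1,1))
replace slot 1: 2·((-1)+(-6)) − (-2) = -12 → (-12,-1,-6)

-12,-1,-6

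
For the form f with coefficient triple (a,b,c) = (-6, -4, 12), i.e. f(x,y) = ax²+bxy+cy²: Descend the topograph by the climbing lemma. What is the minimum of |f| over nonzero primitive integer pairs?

descent: ρ → (12,4,-6)
descent: ρ → (-6,8,10)  [lands on river]
river: ρ → (10,12,-4)
river: ρ → (-4,12,10)
river: ρ → (10,8,-6)
river: ρ → (-6,16,2)
river: ρ → (2,16,-6)
closes: descent 2, river 6
min |a| on river = 2

2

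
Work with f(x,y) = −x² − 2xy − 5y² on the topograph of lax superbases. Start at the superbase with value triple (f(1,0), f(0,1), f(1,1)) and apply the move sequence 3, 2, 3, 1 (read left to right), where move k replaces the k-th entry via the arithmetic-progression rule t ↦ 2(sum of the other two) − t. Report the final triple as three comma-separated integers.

start (-1,-5,-8) = (f(1,0),f(0,1),f(1,1))
replace slot 3: 2·((-1)+(-5)) − (-8) = -4 → (-1,-5,-4)
replace slot 2: 2·((-1)+(-4)) − (-5) = -5 → (-1,-5,-4)
replace slot 3: 2·((-1)+(-5)) − (-4) = -8 → (-1,-5,-8)
replace slot 1: 2·((-5)+(-8)) − (-1) = -25 → (-25,-5,-8)

-25,-5,-8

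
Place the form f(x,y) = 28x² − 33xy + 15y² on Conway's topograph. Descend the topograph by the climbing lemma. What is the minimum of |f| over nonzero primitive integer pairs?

translate: b→23 (≡-33 mod 56), so (28,-33,15)→(28,23,10)
flip: (28,23,10)→(10,-23,28)
translate: b→-3 (≡-23 mod 20), so (10,-23,28)→(10,-3,15)
reduced (well bottom): (10,-3,15) with a≤c, −a<b≤a
well minimum = a = 10

10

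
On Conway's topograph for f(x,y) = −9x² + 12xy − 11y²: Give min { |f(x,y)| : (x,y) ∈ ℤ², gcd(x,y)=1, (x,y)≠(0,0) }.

translate: b→6 (≡-12 mod 18), so (9,-12,11)→(9,6,8)
flip: (9,6,8)→(8,-6,9)
reduced (well bottom): (8,-6,9) with a≤c, −a<b≤a
well minimum |f| = |-8| = 8 (negative-definite)

8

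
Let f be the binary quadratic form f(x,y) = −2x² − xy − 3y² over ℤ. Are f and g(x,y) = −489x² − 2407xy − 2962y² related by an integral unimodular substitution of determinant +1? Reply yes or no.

D₁ = -23, D₂ = -23
f is negative-definite; reduce −f:
−f: reduced (well bottom): (2,1,3) with a≤c, −a<b≤a
flip sign back: reduced form of f is (-2,-1,-3)
g is negative-definite; reduce −g:
−g: translate: b→451 (≡2407 mod 978), so (489,2407,2962)→(489,451,104)
−g: flip: (489,451,104)→(104,-451,489)
−g: translate: b→-35 (≡-451 mod 208), so (104,-451,489)→(104,-35,3)
−g: flip: (104,-35,3)→(3,35,104)
−g: translate: b→-1 (≡35 mod 6), so (3,35,104)→(3,-1,2)
−g: flip: (3,-1,2)→(2,1,3)
−g: reduced (well bottom): (2,1,3) with a≤c, −a<b≤a
flip sign back: reduced form of g is (-2,-1,-3)
reduced forms (-2, -1, -3) vs (-2, -1, -3) ⇒ equivalent

yes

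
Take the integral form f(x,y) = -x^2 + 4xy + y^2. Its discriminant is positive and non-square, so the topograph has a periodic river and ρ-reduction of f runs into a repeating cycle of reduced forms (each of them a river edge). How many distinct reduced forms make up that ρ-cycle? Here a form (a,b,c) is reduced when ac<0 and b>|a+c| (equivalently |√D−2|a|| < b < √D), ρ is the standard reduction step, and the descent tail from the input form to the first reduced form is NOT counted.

D = 20, ⌊√D⌋ = 4
river: ρ → (1,4,-1)
river: ρ → (-1,4,1)
ρ-cycle length = 2 (tail of 0 descent steps not counted)

2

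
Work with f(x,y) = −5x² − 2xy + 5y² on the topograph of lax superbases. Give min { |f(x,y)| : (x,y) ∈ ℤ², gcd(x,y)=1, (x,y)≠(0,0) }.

descent: ρ → (5,2,-5)  [lands on river]
river: ρ → (-5,8,2)
river: ρ → (2,8,-5)
river: ρ → (-5,2,5)
river: ρ → (5,8,-2)
river: ρ → (-2,8,5)
closes: descent 1, river 6
min |a| on river = 2

2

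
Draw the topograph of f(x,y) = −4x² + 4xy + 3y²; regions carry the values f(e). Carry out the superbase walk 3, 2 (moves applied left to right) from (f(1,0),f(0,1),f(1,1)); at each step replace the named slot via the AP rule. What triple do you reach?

start (-4,3,3) = (f(1,0),f(0,1),f(1,1))
replace slot 3: 2·((-4)+3) − 3 = -5 → (-4,3,-5)
replace slot 2: 2·((-4)+(-5)) − 3 = -21 → (-4,-21,-5)

-4,-21,-5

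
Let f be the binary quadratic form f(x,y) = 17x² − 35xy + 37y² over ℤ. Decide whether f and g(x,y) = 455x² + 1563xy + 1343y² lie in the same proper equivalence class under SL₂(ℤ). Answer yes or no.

D₁ = -1291, D₂ = -1291
f: translate: b→-1 (≡-35 mod 34), so (17,-35,37)→(17,-1,19)
f: reduced (well bottom): (17,-1,19) with a≤c, −a<b≤a
g: translate: b→-257 (≡1563 mod 910), so (455,1563,1343)→(455,-257,37)
g: flip: (455,-257,37)→(37,257,455)
g: translate: b→35 (≡257 mod 74), so (37,257,455)→(37,35,17)
g: flip: (37,35,17)→(17,-35,37)
g: translate: b→-1 (≡-35 mod 34), so (17,-35,37)→(17,-1,19)
g: reduced (well bottom): (17,-1,19) with a≤c, −a<b≤a
reduced forms (17, -1, 19) vs (17, -1, 19) ⇒ equivalent

yes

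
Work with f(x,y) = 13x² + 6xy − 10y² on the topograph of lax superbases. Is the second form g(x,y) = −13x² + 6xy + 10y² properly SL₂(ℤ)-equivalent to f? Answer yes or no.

D₁ = 556, D₂ = 556
river cycle of f (length 18): (-10, 14, 9), (9, 22, -2), (-2, 22, 9), (9, 14, -10), (-10, 6, 13), (13, 20, -3), (-3, 22, 6), (6, 14, -15), (-15, 16, 5), (5, 14, -18), … (8 more)
river cycle of g (length 18): (10, 14, -9), (-9, 22, 2), (2, 22, -9), (-9, 14, 10), (10, 6, -13), (-13, 20, 3), (3, 22, -6), (-6, 14, 15), (15, 16, -5), (-5, 14, 18), … (8 more)
cycles differ ⇒ inequivalent

no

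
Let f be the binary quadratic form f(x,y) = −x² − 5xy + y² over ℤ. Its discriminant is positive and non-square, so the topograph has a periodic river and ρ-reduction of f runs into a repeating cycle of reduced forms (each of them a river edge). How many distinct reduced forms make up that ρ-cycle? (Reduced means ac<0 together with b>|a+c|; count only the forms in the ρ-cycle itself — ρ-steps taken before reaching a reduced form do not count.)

D = 29, ⌊√D⌋ = 5
descent: ρ → (1,5,-1)  [lands on river]
river: ρ → (-1,5,1)
ρ-cycle length = 2 (tail of 1 descent step not counted)

2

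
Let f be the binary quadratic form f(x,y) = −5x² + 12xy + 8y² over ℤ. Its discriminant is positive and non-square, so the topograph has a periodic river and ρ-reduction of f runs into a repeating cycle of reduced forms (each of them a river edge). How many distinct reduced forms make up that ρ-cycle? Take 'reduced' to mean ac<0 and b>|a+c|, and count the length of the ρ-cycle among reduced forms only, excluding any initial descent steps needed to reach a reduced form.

D = 304, ⌊√D⌋ = 17
river: ρ → (8,4,-9)
river: ρ → (-9,14,3)
river: ρ → (3,16,-4)
river: ρ → (-4,16,3)
river: ρ → (3,14,-9)
river: ρ → (-9,4,8)
river: ρ → (8,12,-5)
river: ρ → (-5,8,12)
river: ρ → (12,16,-1)
river: ρ → (-1,16,12)
river: ρ → (12,8,-5)
river: ρ → (-5,12,8)
ρ-cycle length = 12 (tail of 0 descent steps not counted)

12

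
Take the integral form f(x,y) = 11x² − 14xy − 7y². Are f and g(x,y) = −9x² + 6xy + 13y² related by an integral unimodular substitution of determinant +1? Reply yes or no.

D₁ = 504, D₂ = 504
river cycle of f (length 10): (-7, 14, 11), (11, 8, -10), (-10, 12, 9), (9, 6, -13), (-13, 20, 2), (2, 20, -13), (-13, 6, 9), (9, 12, -10), (-10, 8, 11), (11, 14, -7)
river cycle of g (length 10): (13, 20, -2), (-2, 20, 13), (13, 6, -9), (-9, 12, 10), (10, 8, -11), (-11, 14, 7), (7, 14, -11), (-11, 8, 10), (10, 12, -9), (-9, 6, 13)
cycles differ ⇒ inequivalent

no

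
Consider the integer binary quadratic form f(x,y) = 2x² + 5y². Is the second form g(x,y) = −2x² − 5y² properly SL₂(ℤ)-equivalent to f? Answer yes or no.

D₁ = -40, D₂ = -40
f: reduced (well bottom): (2,0,5) with a≤c, −a<b≤a
g is negative-definite; reduce −g:
−g: reduced (well bottom): (2,0,5) with a≤c, −a<b≤a
flip sign back: reduced form of g is (-2,0,-5)
reduced forms (2, 0, 5) vs (-2, 0, -5) ⇒ inequivalent

no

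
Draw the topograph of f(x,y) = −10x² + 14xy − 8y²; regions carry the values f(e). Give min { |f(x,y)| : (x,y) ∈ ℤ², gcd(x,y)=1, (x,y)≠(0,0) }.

translate: b→6 (≡-14 mod 20), so (10,-14,8)→(10,6,4)
flip: (10,6,4)→(4,-6,10)
translate: b→2 (≡-6 mod 8), so (4,-6,10)→(4,2,8)
reduced (well bottom): (4,2,8) with a≤c, −a<b≤a
well minimum |f| = |-4| = 4 (negative-definite)

4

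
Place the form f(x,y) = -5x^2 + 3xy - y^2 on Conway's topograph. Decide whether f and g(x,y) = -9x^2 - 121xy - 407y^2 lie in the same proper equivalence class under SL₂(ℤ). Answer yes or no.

D₁ = -11, D₂ = -11
f is negative-definite; reduce −f:
−f: flip: (5,-3,1)→(1,3,5)
−f: translate: b→1 (≡3 mod 2), so (1,3,5)→(1,1,3)
−f: reduced (well bottom): (1,1,3) with a≤c, −a<b≤a
flip sign back: reduced form of f is (-1,-1,-3)
g is negative-definite; reduce −g:
−g: translate: b→-5 (≡121 mod 18), so (9,121,407)→(9,-5,1)
−g: flip: (9,-5,1)→(1,5,9)
−g: translate: b→1 (≡5 mod 2), so (1,5,9)→(1,1,3)
−g: reduced (well bottom): (1,1,3) with a≤c, −a<b≤a
flip sign back: reduced form of g is (-1,-1,-3)
reduced forms (-1, -1, -3) vs (-1, -1, -3) ⇒ equivalent

yes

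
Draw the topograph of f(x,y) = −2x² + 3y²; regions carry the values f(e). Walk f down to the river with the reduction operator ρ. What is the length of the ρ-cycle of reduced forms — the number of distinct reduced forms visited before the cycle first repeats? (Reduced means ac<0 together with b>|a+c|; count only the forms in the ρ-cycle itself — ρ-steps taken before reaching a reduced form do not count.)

D = 24, ⌊√D⌋ = 4
descent: ρ → (3,0,-2)
descent: ρ → (-2,4,1)  [lands on river]
river: ρ → (1,4,-2)
ρ-cycle length = 2 (tail of 2 descent steps not counted)

2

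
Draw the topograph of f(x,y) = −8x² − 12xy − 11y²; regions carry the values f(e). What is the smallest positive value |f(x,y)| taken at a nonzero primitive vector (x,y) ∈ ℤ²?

translate: b→-4 (≡12 mod 16), so (8,12,11)→(8,-4,7)
flip: (8,-4,7)→(7,4,8)
reduced (well bottom): (7,4,8) with a≤c, −a<b≤a
well minimum |f| = |-7| = 7 (negative-definite)

7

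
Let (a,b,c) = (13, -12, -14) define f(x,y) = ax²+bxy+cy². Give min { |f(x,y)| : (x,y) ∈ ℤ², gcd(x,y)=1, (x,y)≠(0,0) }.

descent: ρ → (-14,12,13)  [lands on river]
river: ρ → (13,14,-13)
river: ρ → (-13,12,14)
river: ρ → (14,16,-11)
river: ρ → (-11,28,2)
river: ρ → (2,28,-11)
river: ρ → (-11,16,14)
river: ρ → (14,12,-13)
river: ρ → (-13,14,13)
river: ρ → (13,12,-14)
river: ρ → (-14,16,11)
river: ρ → (11,28,-2)
river: ρ → (-2,28,11)
river: ρ → (11,16,-14)
closes: descent 1, river 14
min |a| on river = 2

2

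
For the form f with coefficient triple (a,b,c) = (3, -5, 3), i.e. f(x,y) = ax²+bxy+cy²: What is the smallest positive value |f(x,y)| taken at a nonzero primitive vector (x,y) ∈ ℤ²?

translate: b→1 (≡-5 mod 6), so (3,-5,3)→(3,1,1)
flip: (3,1,1)→(1,-1,3)
translate: b→1 (≡-1 mod 2), so (1,-1,3)→(1,1,3)
reduced (well bottom): (1,1,3) with a≤c, −a<b≤a
well minimum = a = 1

1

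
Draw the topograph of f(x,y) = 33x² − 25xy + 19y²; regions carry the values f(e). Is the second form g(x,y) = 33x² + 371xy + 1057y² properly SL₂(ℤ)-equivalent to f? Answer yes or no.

D₁ = -1883, D₂ = -1883
f: flip: (33,-25,19)→(19,25,33)
f: translate: b→-13 (≡25 mod 38), so (19,25,33)→(19,-13,27)
f: reduced (well bottom): (19,-13,27) with a≤c, −a<b≤a
g: translate: b→-25 (≡371 mod 66), so (33,371,1057)→(33,-25,19)
g: flip: (33,-25,19)→(19,25,33)
g: translate: b→-13 (≡25 mod 38), so (19,25,33)→(19,-13,27)
g: reduced (well bottom): (19,-13,27) with a≤c, −a<b≤a
reduced forms (19, -13, 27) vs (19, -13, 27) ⇒ equivalent

yes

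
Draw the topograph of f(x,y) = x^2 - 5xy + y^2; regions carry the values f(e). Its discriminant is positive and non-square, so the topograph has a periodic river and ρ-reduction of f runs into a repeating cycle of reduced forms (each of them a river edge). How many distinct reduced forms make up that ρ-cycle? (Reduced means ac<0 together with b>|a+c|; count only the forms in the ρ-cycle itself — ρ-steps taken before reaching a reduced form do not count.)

D = 21, ⌊√D⌋ = 4
descent: ρ → (1,3,-3)  [lands on river]
river: ρ → (-3,3,1)
ρ-cycle length = 2 (tail of 1 descent step not counted)

2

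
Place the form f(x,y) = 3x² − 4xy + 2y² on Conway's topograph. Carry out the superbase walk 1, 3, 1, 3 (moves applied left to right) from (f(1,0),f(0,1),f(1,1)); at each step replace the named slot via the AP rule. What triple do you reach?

start (3,2,1) = (f(1,0),f(0,1),f(1,1))
replace slot 1: 2·(2+1) − 3 = 3 → (3,2,1)
replace slot 3: 2·(3+2) − 1 = 9 → (3,2,9)
replace slot 1: 2·(2+9) − 3 = 19 → (19,2,9)
replace slot 3: 2·(19+2) − 9 = 33 → (19,2,33)

19,2,33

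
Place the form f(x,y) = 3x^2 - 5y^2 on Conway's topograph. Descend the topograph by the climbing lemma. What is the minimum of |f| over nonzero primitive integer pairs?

descent: ρ → (-5,0,3)
descent: ρ → (3,6,-2)  [lands on river]
river: ρ → (-2,6,3)
closes: descent 2, river 2
min |a| on river = 2

2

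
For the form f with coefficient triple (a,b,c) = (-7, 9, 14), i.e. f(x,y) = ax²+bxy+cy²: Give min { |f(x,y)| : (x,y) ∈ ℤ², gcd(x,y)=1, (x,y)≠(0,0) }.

river: ρ → (14,19,-2)
river: ρ → (-2,21,4)
river: ρ → (4,19,-7)
river: ρ → (-7,9,14)
closes: descent 0, river 4
min |a| on river = 2

2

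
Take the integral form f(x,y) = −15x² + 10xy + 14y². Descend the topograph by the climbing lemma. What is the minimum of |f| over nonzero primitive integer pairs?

river: ρ → (14,18,-11)
river: ρ → (-11,26,6)
river: ρ → (6,22,-19)
river: ρ → (-19,16,9)
river: ρ → (9,20,-15)
river: ρ → (-15,10,14)
closes: descent 0, river 6
min |a| on river = 6

6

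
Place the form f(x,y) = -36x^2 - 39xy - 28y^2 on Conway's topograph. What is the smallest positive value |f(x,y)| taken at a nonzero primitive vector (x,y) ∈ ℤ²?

translate: b→-33 (≡39 mod 72), so (36,39,28)→(36,-33,25)
flip: (36,-33,25)→(25,33,36)
translate: b→-17 (≡33 mod 50), so (25,33,36)→(25,-17,28)
reduced (well bottom): (25,-17,28) with a≤c, −a<b≤a
well minimum |f| = |-25| = 25 (negative-definite)

25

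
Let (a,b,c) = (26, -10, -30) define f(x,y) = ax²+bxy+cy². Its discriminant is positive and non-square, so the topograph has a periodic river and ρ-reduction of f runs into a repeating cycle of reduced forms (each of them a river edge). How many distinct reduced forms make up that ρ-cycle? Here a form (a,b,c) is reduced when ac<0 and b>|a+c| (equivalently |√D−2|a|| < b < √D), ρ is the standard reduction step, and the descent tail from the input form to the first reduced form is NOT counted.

D = 3220, ⌊√D⌋ = 56
descent: ρ → (-30,10,26)  [lands on river]
river: ρ → (26,42,-14)
river: ρ → (-14,42,26)
river: ρ → (26,10,-30)
river: ρ → (-30,50,6)
river: ρ → (6,46,-46)
river: ρ → (-46,46,6)
river: ρ → (6,50,-30)
ρ-cycle length = 8 (tail of 1 descent step not counted)

8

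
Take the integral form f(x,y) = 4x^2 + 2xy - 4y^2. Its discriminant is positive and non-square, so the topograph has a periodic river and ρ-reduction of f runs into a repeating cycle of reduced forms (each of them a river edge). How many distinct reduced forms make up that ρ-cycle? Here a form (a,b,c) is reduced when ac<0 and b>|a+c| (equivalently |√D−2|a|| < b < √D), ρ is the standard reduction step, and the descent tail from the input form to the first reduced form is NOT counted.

D = 68, ⌊√D⌋ = 8
river: ρ → (-4,6,2)
river: ρ → (2,6,-4)
river: ρ → (-4,2,4)
river: ρ → (4,6,-2)
river: ρ → (-2,6,4)
river: ρ → (4,2,-4)
ρ-cycle length = 6 (tail of 0 descent steps not counted)

6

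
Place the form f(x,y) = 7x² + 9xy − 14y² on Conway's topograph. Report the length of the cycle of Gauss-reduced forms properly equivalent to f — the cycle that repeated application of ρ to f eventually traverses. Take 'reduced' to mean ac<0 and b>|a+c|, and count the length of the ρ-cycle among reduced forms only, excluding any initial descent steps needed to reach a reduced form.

D = 473, ⌊√D⌋ = 21
river: ρ → (-14,19,2)
river: ρ → (2,21,-4)
river: ρ → (-4,19,7)
river: ρ → (7,9,-14)
ρ-cycle length = 4 (tail of 0 descent steps not counted)

4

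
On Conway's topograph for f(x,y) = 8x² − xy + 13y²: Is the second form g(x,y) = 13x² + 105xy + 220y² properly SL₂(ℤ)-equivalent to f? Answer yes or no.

D₁ = -415, D₂ = -415
f: reduced (well bottom): (8,-1,13) with a≤c, −a<b≤a
g: translate: b→1 (≡105 mod 26), so (13,105,220)→(13,1,8)
g: flip: (13,1,8)→(8,-1,13)
g: reduced (well bottom): (8,-1,13) with a≤c, −a<b≤a
reduced forms (8, -1, 13) vs (8, -1, 13) ⇒ equivalent

yes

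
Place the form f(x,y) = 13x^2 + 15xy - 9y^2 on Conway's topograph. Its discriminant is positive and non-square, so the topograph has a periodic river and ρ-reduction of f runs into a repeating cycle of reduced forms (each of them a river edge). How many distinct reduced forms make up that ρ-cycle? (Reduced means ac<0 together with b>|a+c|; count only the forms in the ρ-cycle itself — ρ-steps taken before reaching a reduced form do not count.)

D = 693, ⌊√D⌋ = 26
river: ρ → (-9,21,7)
river: ρ → (7,21,-9)
river: ρ → (-9,15,13)
river: ρ → (13,11,-11)
river: ρ → (-11,11,13)
river: ρ → (13,15,-9)
ρ-cycle length = 6 (tail of 0 descent steps not counted)

6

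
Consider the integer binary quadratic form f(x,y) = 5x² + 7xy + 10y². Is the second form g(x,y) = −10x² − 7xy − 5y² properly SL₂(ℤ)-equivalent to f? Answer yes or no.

D₁ = -151, D₂ = -151
f: translate: b→-3 (≡7 mod 10), so (5,7,10)→(5,-3,8)
f: reduced (well bottom): (5,-3,8) with a≤c, −a<b≤a
g is negative-definite; reduce −g:
−g: flip: (10,7,5)→(5,-7,10)
−g: translate: b→3 (≡-7 mod 10), so (5,-7,10)→(5,3,8)
−g: reduced (well bottom): (5,3,8) with a≤c, −a<b≤a
flip sign back: reduced form of g is (-5,-3,-8)
reduced forms (5, -3, 8) vs (-5, -3, -8) ⇒ inequivalent

no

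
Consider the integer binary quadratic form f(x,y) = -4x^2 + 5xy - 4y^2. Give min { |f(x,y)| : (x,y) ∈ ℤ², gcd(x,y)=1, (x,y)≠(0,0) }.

translate: b→3 (≡-5 mod 8), so (4,-5,4)→(4,3,3)
flip: (4,3,3)→(3,-3,4)
translate: b→3 (≡-3 mod 6), so (3,-3,4)→(3,3,4)
reduced (well bottom): (3,3,4) with a≤c, −a<b≤a
well minimum |f| = |-3| = 3 (negative-definite)

3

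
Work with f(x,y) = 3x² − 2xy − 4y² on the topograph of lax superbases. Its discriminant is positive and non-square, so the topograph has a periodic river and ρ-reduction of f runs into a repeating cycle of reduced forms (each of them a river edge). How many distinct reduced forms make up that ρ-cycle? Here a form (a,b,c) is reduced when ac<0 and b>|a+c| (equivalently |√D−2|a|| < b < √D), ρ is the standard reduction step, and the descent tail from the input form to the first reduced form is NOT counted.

D = 52, ⌊√D⌋ = 7
descent: ρ → (-4,2,3)  [lands on river]
river: ρ → (3,4,-3)
river: ρ → (-3,2,4)
river: ρ → (4,6,-1)
river: ρ → (-1,6,4)
river: ρ → (4,2,-3)
river: ρ → (-3,4,3)
river: ρ → (3,2,-4)
river: ρ → (-4,6,1)
river: ρ → (1,6,-4)
ρ-cycle length = 10 (tail of 1 descent step not counted)

10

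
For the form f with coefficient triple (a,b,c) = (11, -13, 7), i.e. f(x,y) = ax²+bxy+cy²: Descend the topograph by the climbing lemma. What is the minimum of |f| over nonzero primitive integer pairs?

translate: b→9 (≡-13 mod 22), so (11,-13,7)→(11,9,5)
flip: (11,9,5)→(5,-9,11)
translate: b→1 (≡-9 mod 10), so (5,-9,11)→(5,1,7)
reduced (well bottom): (5,1,7) with a≤c, −a<b≤a
well minimum = a = 5

5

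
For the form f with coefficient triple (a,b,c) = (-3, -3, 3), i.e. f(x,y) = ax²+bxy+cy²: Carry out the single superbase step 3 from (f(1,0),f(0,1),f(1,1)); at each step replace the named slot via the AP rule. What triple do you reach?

start (-3,3,-3) = (f(1,0),f(0,1),f(1,1))
replace slot 3: 2·((-3)+3) − (-3) = 3 → (-3,3,3)

-3,3,3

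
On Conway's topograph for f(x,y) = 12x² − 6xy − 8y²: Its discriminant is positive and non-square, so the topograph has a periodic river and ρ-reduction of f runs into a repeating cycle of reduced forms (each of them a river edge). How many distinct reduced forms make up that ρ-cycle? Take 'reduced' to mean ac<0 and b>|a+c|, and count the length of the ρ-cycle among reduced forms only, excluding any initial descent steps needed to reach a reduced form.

D = 420, ⌊√D⌋ = 20
descent: ρ → (-8,6,12)  [lands on river]
river: ρ → (12,18,-2)
river: ρ → (-2,18,12)
river: ρ → (12,6,-8)
river: ρ → (-8,10,10)
river: ρ → (10,10,-8)
ρ-cycle length = 6 (tail of 1 descent step not counted)

6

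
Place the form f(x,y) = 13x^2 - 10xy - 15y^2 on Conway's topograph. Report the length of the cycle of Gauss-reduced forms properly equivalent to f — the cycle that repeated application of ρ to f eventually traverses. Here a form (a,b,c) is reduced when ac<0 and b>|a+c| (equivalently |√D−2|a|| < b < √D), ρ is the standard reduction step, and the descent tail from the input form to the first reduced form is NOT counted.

D = 880, ⌊√D⌋ = 29
descent: ρ → (-15,10,13)  [lands on river]
river: ρ → (13,16,-12)
river: ρ → (-12,8,17)
river: ρ → (17,26,-3)
river: ρ → (-3,28,8)
river: ρ → (8,20,-15)
ρ-cycle length = 6 (tail of 1 descent step not counted)

6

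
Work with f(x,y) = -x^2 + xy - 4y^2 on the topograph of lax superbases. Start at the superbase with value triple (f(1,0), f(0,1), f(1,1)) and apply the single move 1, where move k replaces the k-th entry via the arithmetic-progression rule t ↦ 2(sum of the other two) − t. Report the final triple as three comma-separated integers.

start (-1,-4,-4) = (f(1,0),f(0,1),f(1,1))
replace slot 1: 2·((-4)+(-4)) − (-1) = -15 → (-15,-4,-4)

-15,-4,-4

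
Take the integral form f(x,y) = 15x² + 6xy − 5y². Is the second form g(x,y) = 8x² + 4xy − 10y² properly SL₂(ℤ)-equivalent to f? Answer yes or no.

D₁ = 336, D₂ = 336
river cycle of f (length 4): (-5, 14, 7), (7, 14, -5), (-5, 16, 4), (4, 16, -5)
river cycle of g (length 6): (-10, 16, 2), (2, 16, -10), (-10, 4, 8), (8, 12, -6), (-6, 12, 8), (8, 4, -10)
cycles differ ⇒ inequivalent

no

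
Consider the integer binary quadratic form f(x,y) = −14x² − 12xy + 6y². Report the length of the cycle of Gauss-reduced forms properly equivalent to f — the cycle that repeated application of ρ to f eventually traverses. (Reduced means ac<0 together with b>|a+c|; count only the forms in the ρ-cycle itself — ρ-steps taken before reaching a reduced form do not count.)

D = 480, ⌊√D⌋ = 21
descent: ρ → (6,12,-14)  [lands on river]
river: ρ → (-14,16,4)
river: ρ → (4,16,-14)
river: ρ → (-14,12,6)
ρ-cycle length = 4 (tail of 1 descent step not counted)

4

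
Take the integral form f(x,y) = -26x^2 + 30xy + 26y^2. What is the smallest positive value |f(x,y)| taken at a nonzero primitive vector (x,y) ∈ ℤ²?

river: ρ → (26,22,-30)
river: ρ → (-30,38,18)
river: ρ → (18,34,-34)
river: ρ → (-34,34,18)
river: ρ → (18,38,-30)
river: ρ → (-30,22,26)
river: ρ → (26,30,-26)
river: ρ → (-26,22,30)
river: ρ → (30,38,-18)
river: ρ → (-18,34,34)
river: ρ → (34,34,-18)
river: ρ → (-18,38,30)
river: ρ → (30,22,-26)
river: ρ → (-26,30,26)
closes: descent 0, river 14
min |a| on river = 18

18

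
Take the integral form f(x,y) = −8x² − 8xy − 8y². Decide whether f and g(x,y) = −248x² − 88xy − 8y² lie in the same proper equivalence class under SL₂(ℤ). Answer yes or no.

D₁ = -192, D₂ = -192
f is negative-definite; reduce −f:
−f: reduced (well bottom): (8,8,8) with a≤c, −a<b≤a
flip sign back: reduced form of f is (-8,-8,-8)
g is negative-definite; reduce −g:
−g: flip: (248,88,8)→(8,-88,248)
−g: translate: b→8 (≡-88 mod 16), so (8,-88,248)→(8,8,8)
−g: reduced (well bottom): (8,8,8) with a≤c, −a<b≤a
flip sign back: reduced form of g is (-8,-8,-8)
reduced forms (-8, -8, -8) vs (-8, -8, -8) ⇒ equivalent

yes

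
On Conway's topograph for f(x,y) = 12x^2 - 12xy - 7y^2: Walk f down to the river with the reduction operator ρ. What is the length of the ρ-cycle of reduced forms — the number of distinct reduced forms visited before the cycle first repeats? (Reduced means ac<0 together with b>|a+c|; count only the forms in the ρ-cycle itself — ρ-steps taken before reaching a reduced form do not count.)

D = 480, ⌊√D⌋ = 21
descent: ρ → (-7,12,12)  [lands on river]
river: ρ → (12,12,-7)
river: ρ → (-7,16,8)
river: ρ → (8,16,-7)
ρ-cycle length = 4 (tail of 1 descent step not counted)

4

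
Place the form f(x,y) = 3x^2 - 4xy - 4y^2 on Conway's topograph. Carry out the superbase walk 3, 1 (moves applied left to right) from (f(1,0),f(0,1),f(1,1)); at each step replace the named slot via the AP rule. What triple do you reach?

start (3,-4,-5) = (f(1,0),f(0,1),f(1,1))
replace slot 3: 2·(3+(-4)) − (-5) = 3 → (3,-4,3)
replace slot 1: 2·((-4)+3) − 3 = -5 → (-5,-4,3)

-5,-4,3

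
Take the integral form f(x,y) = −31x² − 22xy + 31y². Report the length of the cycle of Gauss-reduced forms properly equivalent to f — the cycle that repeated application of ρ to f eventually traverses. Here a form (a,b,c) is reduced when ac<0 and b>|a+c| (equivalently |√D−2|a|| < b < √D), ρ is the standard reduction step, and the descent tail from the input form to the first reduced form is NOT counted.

D = 4328, ⌊√D⌋ = 65
descent: ρ → (31,22,-31)  [lands on river]
river: ρ → (-31,40,22)
river: ρ → (22,48,-23)
river: ρ → (-23,44,26)
river: ρ → (26,60,-7)
river: ρ → (-7,52,58)
river: ρ → (58,64,-1)
river: ρ → (-1,64,58)
river: ρ → (58,52,-7)
river: ρ → (-7,60,26)
river: ρ → (26,44,-23)
river: ρ → (-23,48,22)
river: ρ → (22,40,-31)
river: ρ → (-31,22,31)
river: ρ → (31,40,-22)
river: ρ → (-22,48,23)
river: ρ → (23,44,-26)
river: ρ → (-26,60,7)
river: ρ → (7,52,-58)
river: ρ → (-58,64,1)
river: ρ → (1,64,-58)
river: ρ → (-58,52,7)
river: ρ → (7,60,-26)
river: ρ → (-26,44,23)
river: ρ → (23,48,-22)
river: ρ → (-22,40,31)
ρ-cycle length = 26 (tail of 1 descent step not counted)

26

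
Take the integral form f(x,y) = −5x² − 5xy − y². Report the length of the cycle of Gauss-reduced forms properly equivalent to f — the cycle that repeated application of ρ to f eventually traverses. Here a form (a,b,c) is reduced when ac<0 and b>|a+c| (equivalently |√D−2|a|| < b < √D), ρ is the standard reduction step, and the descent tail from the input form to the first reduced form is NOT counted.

D = 5, ⌊√D⌋ = 2
descent: ρ → (-1,1,1)  [lands on river]
river: ρ → (1,1,-1)
ρ-cycle length = 2 (tail of 1 descent step not counted)

2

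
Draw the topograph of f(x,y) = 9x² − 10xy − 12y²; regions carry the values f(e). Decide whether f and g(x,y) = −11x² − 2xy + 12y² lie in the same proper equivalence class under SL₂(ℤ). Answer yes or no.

D₁ = 532, D₂ = 532
river cycle of f (length 16): (-12, 10, 9), (9, 8, -13), (-13, 18, 4), (4, 22, -3), (-3, 20, 11), (11, 2, -12), (-12, 22, 1), (1, 22, -12), (-12, 2, 11), (11, 20, -3), … (6 more)
river cycle of g (length 16): (12, 2, -11), (-11, 20, 3), (3, 22, -4), (-4, 18, 13), (13, 8, -9), (-9, 10, 12), (12, 14, -7), (-7, 14, 12), (12, 10, -9), (-9, 8, 13), … (6 more)
cycles differ ⇒ inequivalent

no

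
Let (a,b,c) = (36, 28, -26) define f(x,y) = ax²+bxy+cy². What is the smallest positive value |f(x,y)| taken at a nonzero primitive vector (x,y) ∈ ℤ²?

river: ρ → (-26,24,38)
river: ρ → (38,52,-12)
river: ρ → (-12,44,54)
river: ρ → (54,64,-2)
river: ρ → (-2,64,54)
river: ρ → (54,44,-12)
river: ρ → (-12,52,38)
river: ρ → (38,24,-26)
river: ρ → (-26,28,36)
river: ρ → (36,44,-18)
river: ρ → (-18,64,6)
river: ρ → (6,56,-58)
river: ρ → (-58,60,4)
river: ρ → (4,60,-58)
river: ρ → (-58,56,6)
river: ρ → (6,64,-18)
river: ρ → (-18,44,36)
river: ρ → (36,28,-26)
closes: descent 0, river 18
min |a| on river = 2

2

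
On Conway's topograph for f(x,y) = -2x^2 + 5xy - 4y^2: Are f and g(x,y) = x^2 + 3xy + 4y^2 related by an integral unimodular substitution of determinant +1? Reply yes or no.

D₁ = -7, D₂ = -7
f is negative-definite; reduce −f:
−f: translate: b→-1 (≡-5 mod 4), so (2,-5,4)→(2,-1,1)
−f: flip: (2,-1,1)→(1,1,2)
−f: reduced (well bottom): (1,1,2) with a≤c, −a<b≤a
flip sign back: reduced form of f is (-1,-1,-2)
g: translate: b→1 (≡3 mod 2), so (1,3,4)→(1,1,2)
g: reduced (well bottom): (1,1,2) with a≤c, −a<b≤a
reduced forms (-1, -1, -2) vs (1, 1, 2) ⇒ inequivalent

no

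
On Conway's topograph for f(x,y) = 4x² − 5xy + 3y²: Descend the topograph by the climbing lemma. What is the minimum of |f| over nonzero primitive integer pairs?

translate: b→3 (≡-5 mod 8), so (4,-5,3)→(4,3,2)
flip: (4,3,2)→(2,-3,4)
translate: b→1 (≡-3 mod 4), so (2,-3,4)→(2,1,3)
reduced (well bottom): (2,1,3) with a≤c, −a<b≤a
well minimum = a = 2

2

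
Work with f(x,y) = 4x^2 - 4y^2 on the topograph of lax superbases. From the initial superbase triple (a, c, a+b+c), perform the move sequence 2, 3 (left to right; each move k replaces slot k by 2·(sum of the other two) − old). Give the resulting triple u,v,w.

start (4,-4,0) = (f(1,0),f(0,1),f(1,1))
replace slot 2: 2·(4+0) − (-4) = 12 → (4,12,0)
replace slot 3: 2·(4+12) − 0 = 32 → (4,12,32)

4,12,32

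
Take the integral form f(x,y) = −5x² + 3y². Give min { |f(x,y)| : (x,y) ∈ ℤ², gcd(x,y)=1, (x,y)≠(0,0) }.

descent: ρ → (3,6,-2)  [lands on river]
river: ρ → (-2,6,3)
closes: descent 1, river 2
min |a| on river = 2

2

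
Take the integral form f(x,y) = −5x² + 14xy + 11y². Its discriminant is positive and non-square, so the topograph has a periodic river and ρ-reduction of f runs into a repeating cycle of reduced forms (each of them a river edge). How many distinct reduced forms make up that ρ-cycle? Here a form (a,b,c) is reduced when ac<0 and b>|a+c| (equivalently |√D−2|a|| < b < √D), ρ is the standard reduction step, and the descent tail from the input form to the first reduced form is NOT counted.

D = 416, ⌊√D⌋ = 20
river: ρ → (11,8,-8)
river: ρ → (-8,8,11)
river: ρ → (11,14,-5)
river: ρ → (-5,16,8)
river: ρ → (8,16,-5)
river: ρ → (-5,14,11)
ρ-cycle length = 6 (tail of 0 descent steps not counted)

6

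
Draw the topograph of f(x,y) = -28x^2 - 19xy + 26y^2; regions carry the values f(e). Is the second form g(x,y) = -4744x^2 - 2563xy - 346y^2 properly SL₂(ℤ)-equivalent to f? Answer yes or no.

D₁ = 3273, D₂ = 3273
river cycle of f (length 52): (26, 19, -28), (-28, 37, 17), (17, 31, -34), (-34, 37, 14), (14, 47, -19), (-19, 29, 32), (32, 35, -16), (-16, 29, 38), (38, 47, -7), (-7, 51, 24), … (42 more)
river cycle of g (length 52): (-28, 37, 17), (17, 31, -34), (-34, 37, 14), (14, 47, -19), (-19, 29, 32), (32, 35, -16), (-16, 29, 38), (38, 47, -7), (-7, 51, 24), (24, 45, -13), … (42 more)
cycles coincide ⇒ equivalent

yes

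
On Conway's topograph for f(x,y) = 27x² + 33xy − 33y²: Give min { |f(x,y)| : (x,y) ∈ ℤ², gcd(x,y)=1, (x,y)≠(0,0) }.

river: ρ → (-33,33,27)
river: ρ → (27,21,-39)
river: ρ → (-39,57,9)
river: ρ → (9,51,-57)
river: ρ → (-57,63,3)
river: ρ → (3,63,-57)
river: ρ → (-57,51,9)
river: ρ → (9,57,-39)
river: ρ → (-39,21,27)
river: ρ → (27,33,-33)
closes: descent 0, river 10
min |a| on river = 3

3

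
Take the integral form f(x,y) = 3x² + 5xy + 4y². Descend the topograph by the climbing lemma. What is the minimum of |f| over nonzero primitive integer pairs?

translate: b→-1 (≡5 mod 6), so (3,5,4)→(3,-1,2)
flip: (3,-1,2)→(2,1,3)
reduced (well bottom): (2,1,3) with a≤c, −a<b≤a
well minimum = a = 2

2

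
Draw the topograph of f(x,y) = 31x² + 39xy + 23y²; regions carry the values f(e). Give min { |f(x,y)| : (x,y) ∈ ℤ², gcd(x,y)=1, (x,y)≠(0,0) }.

translate: b→-23 (≡39 mod 62), so (31,39,23)→(31,-23,15)
flip: (31,-23,15)→(15,23,31)
translate: b→-7 (≡23 mod 30), so (15,23,31)→(15,-7,23)
reduced (well bottom): (15,-7,23) with a≤c, −a<b≤a
well minimum = a = 15

15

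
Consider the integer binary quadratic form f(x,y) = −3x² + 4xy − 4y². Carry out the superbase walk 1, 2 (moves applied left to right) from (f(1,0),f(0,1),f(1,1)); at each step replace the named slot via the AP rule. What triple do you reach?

start (-3,-4,-3) = (f(1,0),f(0,1),f(1,1))
replace slot 1: 2·((-4)+(-3)) − (-3) = -11 → (-11,-4,-3)
replace slot 2: 2·((-11)+(-3)) − (-4) = -24 → (-11,-24,-3)

-11,-24,-3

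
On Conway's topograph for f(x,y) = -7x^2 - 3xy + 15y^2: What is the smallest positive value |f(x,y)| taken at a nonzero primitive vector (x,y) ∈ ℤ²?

descent: ρ → (15,3,-7)
descent: ρ → (-7,11,11)  [lands on river]
river: ρ → (11,11,-7)
river: ρ → (-7,17,5)
river: ρ → (5,13,-13)
river: ρ → (-13,13,5)
river: ρ → (5,17,-7)
closes: descent 2, river 6
min |a| on river = 5

5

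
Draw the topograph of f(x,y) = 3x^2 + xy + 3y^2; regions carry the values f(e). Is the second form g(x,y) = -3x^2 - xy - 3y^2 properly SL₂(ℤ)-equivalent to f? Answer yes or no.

D₁ = -35, D₂ = -35
f: reduced (well bottom): (3,1,3) with a≤c, −a<b≤a
g is negative-definite; reduce −g:
−g: reduced (well bottom): (3,1,3) with a≤c, −a<b≤a
flip sign back: reduced form of g is (-3,-1,-3)
reduced forms (3, 1, 3) vs (-3, -1, -3) ⇒ inequivalent

no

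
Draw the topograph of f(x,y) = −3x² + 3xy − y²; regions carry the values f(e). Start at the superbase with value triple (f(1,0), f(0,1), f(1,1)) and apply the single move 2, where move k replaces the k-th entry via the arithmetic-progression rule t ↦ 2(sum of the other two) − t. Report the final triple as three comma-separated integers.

start (-3,-1,-1) = (f(1,0),f(0,1),f(1,1))
replace slot 2: 2·((-3)+(-1)) − (-1) = -7 → (-3,-7,-1)

-3,-7,-1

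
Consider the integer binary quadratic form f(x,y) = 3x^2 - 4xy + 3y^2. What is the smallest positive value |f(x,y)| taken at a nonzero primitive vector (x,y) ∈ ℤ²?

translate: b→2 (≡-4 mod 6), so (3,-4,3)→(3,2,2)
flip: (3,2,2)→(2,-2,3)
translate: b→2 (≡-2 mod 4), so (2,-2,3)→(2,2,3)
reduced (well bottom): (2,2,3) with a≤c, −a<b≤a
well minimum = a = 2

2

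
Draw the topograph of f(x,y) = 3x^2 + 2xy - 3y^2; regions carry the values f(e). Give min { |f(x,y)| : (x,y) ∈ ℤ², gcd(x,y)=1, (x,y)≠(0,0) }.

river: ρ → (-3,4,2)
river: ρ → (2,4,-3)
river: ρ → (-3,2,3)
river: ρ → (3,4,-2)
river: ρ → (-2,4,3)
river: ρ → (3,2,-3)
closes: descent 0, river 6
min |a| on river = 2

2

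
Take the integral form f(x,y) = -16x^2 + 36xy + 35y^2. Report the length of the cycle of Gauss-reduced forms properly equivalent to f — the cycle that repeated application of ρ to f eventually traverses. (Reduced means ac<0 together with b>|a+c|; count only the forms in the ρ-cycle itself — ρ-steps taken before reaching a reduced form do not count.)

D = 3536, ⌊√D⌋ = 59
river: ρ → (35,34,-17)
river: ρ → (-17,34,35)
river: ρ → (35,36,-16)
river: ρ → (-16,28,43)
river: ρ → (43,58,-1)
river: ρ → (-1,58,43)
river: ρ → (43,28,-16)
river: ρ → (-16,36,35)
ρ-cycle length = 8 (tail of 0 descent steps not counted)

8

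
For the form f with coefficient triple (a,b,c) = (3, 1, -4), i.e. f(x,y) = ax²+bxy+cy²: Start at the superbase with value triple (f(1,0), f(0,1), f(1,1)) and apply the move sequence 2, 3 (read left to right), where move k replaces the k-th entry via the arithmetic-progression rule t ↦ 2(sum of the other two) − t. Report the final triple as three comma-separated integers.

start (3,-4,0) = (f(1,0),f(0,1),f(1,1))
replace slot 2: 2·(3+0) − (-4) = 10 → (3,10,0)
replace slot 3: 2·(3+10) − 0 = 26 → (3,10,26)

3,10,26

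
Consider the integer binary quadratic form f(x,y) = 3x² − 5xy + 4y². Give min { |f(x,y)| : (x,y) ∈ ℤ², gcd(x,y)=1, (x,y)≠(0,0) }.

translate: b→1 (≡-5 mod 6), so (3,-5,4)→(3,1,2)
flip: (3,1,2)→(2,-1,3)
reduced (well bottom): (2,-1,3) with a≤c, −a<b≤a
well minimum = a = 2

2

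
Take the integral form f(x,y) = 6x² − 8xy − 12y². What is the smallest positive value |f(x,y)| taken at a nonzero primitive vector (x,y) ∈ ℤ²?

descent: ρ → (-12,8,6)  [lands on river]
river: ρ → (6,16,-4)
river: ρ → (-4,16,6)
river: ρ → (6,8,-12)
river: ρ → (-12,16,2)
river: ρ → (2,16,-12)
closes: descent 1, river 6
min |a| on river = 2

2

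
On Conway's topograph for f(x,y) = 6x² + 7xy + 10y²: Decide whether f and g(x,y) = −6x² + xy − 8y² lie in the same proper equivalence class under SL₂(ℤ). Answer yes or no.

D₁ = -191, D₂ = -191
f: translate: b→-5 (≡7 mod 12), so (6,7,10)→(6,-5,9)
f: reduced (well bottom): (6,-5,9) with a≤c, −a<b≤a
g is negative-definite; reduce −g:
−g: reduced (well bottom): (6,-1,8) with a≤c, −a<b≤a
flip sign back: reduced form of g is (-6,1,-8)
reduced forms (6, -5, 9) vs (-6, 1, -8) ⇒ inequivalent

no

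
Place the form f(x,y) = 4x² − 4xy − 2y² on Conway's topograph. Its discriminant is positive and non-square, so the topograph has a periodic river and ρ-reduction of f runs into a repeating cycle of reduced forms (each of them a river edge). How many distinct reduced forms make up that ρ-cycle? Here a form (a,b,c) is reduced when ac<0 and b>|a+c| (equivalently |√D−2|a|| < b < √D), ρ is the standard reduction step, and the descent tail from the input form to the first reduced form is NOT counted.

D = 48, ⌊√D⌋ = 6
descent: ρ → (-2,4,4)  [lands on river]
river: ρ → (4,4,-2)
ρ-cycle length = 2 (tail of 1 descent step not counted)

2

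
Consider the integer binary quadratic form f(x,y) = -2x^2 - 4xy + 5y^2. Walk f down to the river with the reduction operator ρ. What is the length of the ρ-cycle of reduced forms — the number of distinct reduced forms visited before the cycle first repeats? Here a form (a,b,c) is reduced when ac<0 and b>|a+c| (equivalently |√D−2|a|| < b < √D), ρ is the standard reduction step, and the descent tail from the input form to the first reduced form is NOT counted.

D = 56, ⌊√D⌋ = 7
descent: ρ → (5,4,-2)  [lands on river]
river: ρ → (-2,4,5)
river: ρ → (5,6,-1)
river: ρ → (-1,6,5)
ρ-cycle length = 4 (tail of 1 descent step not counted)

4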